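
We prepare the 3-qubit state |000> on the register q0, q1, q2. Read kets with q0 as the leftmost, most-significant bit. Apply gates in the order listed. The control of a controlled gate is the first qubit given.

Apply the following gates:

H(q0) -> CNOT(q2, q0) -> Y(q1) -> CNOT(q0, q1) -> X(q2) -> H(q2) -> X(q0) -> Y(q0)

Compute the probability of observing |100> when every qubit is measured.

Outcome |100> occurs with probability 1/4.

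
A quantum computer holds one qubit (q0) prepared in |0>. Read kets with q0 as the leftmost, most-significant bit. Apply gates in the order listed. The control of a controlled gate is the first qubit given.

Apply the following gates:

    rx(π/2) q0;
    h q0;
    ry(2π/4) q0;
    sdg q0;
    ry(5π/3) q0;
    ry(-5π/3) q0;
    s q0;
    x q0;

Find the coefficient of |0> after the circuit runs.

|0> carries amplitude sqrt(2)/2 in the final state. Key observation: gates 4-7 undo each other exactly, leaving only the rest of the circuit to track.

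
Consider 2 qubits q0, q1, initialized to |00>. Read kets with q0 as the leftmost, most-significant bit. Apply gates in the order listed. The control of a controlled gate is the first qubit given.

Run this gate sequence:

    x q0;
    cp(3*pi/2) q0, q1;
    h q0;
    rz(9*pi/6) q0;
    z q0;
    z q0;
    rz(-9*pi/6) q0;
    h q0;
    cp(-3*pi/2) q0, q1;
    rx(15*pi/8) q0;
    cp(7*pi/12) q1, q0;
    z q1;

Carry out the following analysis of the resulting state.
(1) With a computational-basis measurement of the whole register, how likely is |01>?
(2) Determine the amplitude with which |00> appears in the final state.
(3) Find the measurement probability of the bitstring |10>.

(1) A full measurement returns |01> with probability 0. Key observation: the block from step 2 through step 9 cancels to the identity and can be dropped.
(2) The amplitude on |00> is -I*sin(pi/16).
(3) A full measurement returns |10> with probability cos(pi/16)**2.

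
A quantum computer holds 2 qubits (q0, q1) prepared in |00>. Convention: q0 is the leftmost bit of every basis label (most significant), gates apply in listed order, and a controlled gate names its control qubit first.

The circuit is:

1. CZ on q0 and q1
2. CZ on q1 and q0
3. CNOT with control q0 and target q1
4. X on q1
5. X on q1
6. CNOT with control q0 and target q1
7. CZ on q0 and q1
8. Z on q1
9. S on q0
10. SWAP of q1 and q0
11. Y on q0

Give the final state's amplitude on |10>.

The final state's coefficient on |10> equals I.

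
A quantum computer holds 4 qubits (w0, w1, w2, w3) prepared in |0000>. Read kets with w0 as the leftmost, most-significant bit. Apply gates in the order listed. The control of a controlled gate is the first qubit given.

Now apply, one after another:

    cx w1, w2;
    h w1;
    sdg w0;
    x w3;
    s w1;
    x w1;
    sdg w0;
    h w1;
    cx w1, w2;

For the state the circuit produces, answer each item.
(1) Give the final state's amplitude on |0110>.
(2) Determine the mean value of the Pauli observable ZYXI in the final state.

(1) The amplitude on |0110> is 0.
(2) The observable ZYXI averages to 1.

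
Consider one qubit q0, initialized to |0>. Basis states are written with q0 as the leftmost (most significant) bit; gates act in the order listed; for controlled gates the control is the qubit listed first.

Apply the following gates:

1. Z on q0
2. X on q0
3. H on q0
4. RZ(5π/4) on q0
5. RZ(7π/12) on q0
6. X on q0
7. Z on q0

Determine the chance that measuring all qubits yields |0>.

Outcome |0> occurs with probability 1/2.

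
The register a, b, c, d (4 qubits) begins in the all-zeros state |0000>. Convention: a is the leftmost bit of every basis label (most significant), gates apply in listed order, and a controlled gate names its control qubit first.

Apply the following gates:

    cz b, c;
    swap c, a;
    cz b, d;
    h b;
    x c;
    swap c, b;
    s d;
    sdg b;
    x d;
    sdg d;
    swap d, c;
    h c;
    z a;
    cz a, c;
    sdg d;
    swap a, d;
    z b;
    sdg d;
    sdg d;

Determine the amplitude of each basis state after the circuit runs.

The final amplitudes are 1/2 on |0100>, -1/2 on |0110>, -I/2 on |1100>, I/2 on |1110>, and 0 on every other basis state.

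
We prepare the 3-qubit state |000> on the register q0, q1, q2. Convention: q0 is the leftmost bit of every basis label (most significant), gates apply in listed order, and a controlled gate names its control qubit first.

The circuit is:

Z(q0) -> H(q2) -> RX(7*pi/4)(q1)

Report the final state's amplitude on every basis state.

After the circuit, the state carries amplitude -sqrt(2*sqrt(2) + 4)/4 on |000>, -sqrt(2*sqrt(2) + 4)/4 on |001>, -I*sqrt(4 - 2*sqrt(2))/4 on |010>, -I*sqrt(4 - 2*sqrt(2))/4 on |011>, 0 on |100>, 0 on |101>, 0 on |110>, 0 on |111>.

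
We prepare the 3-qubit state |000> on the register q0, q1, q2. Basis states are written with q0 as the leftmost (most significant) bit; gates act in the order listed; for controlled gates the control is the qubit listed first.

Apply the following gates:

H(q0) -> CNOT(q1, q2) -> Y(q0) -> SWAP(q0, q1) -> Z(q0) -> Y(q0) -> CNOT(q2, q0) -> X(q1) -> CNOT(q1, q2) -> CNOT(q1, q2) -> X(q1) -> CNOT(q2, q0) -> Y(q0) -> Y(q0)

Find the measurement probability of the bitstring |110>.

A full measurement returns |110> with probability 1/2. Key observation: steps 6-13 multiply out to the identity, so the circuit reduces to the remaining gates.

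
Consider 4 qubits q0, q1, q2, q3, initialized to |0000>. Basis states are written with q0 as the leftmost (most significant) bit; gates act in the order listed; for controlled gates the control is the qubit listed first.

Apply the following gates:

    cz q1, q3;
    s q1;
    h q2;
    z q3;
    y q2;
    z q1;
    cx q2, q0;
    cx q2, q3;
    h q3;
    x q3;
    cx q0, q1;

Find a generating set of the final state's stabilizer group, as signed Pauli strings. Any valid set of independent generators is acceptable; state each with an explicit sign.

The final state is stabilized by the group generated by +XXXZ, +IIZX, +ZIZI, +IZZI; other independent generating sets are equally valid.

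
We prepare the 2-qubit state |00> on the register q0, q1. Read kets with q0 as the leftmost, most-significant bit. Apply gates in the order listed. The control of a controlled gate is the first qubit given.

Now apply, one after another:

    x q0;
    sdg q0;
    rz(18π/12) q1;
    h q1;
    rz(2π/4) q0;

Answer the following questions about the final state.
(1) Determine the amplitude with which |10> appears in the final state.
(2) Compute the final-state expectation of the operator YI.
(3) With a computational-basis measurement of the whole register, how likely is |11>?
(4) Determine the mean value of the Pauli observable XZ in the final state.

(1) The final state's coefficient on |10> equals -sqrt(2)/2.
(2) The expectation value of YI is 0.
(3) Outcome |11> occurs with probability 1/2.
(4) In the final state, XZ has expectation 0.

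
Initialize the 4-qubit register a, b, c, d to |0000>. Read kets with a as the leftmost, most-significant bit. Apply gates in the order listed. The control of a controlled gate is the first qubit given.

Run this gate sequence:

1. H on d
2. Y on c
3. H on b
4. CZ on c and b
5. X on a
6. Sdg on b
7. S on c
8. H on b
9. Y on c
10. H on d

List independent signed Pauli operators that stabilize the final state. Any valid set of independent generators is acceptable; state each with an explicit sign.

The final state is stabilized by the group generated by -IYII, -ZIII, +IIZI, +IIIZ; other independent generating sets are equally valid.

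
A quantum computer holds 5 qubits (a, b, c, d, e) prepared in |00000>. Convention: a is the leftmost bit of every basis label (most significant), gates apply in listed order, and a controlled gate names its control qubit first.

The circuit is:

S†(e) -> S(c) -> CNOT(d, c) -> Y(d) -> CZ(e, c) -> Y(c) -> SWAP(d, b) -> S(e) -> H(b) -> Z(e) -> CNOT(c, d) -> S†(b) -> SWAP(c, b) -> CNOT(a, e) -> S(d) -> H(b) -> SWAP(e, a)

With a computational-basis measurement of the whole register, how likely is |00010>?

The probability of measuring |00010> is 1/4.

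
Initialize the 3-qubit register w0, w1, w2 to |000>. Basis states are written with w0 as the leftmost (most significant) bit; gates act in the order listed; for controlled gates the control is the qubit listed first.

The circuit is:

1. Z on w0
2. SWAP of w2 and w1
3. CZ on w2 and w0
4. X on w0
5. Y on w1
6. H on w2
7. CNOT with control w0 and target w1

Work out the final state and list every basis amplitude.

The resulting statevector has amplitude sqrt(2)*I/2 on |100>, sqrt(2)*I/2 on |101>, and 0 on every other basis state.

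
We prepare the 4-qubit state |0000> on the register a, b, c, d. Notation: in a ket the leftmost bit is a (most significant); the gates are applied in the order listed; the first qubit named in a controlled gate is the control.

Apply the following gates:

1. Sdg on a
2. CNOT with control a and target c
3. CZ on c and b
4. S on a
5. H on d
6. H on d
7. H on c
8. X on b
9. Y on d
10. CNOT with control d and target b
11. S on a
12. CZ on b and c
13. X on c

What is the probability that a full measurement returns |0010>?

A full measurement returns |0010> with probability 0.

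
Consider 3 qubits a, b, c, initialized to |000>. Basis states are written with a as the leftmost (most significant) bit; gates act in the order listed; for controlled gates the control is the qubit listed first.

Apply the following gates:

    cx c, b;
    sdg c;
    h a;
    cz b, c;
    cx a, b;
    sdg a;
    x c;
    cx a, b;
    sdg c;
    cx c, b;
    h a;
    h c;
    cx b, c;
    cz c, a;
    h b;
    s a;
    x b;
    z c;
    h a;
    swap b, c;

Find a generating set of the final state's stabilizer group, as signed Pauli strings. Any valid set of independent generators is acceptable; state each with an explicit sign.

One valid set of independent stabilizer generators is +XXI, -IIX, -ZZI (any independent generating set of the same group is equally correct).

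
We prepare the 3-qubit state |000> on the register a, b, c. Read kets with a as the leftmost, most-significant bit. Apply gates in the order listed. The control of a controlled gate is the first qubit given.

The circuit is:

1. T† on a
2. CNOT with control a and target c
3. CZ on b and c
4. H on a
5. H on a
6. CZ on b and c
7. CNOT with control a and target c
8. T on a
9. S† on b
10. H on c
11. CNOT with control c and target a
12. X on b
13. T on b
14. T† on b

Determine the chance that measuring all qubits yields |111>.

The probability of measuring |111> is 1/2. Key observation: the block from step 1 through step 8 cancels to the identity and can be dropped.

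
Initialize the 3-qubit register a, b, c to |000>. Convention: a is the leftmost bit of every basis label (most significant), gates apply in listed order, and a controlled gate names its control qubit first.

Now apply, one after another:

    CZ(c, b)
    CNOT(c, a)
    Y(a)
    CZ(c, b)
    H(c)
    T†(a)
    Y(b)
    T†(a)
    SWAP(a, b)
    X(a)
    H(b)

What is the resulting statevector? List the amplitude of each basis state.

The resulting statevector has amplitude I/2 on |000>, I/2 on |001>, -I/2 on |010>, -I/2 on |011>, 0 on |100>, 0 on |101>, 0 on |110>, 0 on |111>.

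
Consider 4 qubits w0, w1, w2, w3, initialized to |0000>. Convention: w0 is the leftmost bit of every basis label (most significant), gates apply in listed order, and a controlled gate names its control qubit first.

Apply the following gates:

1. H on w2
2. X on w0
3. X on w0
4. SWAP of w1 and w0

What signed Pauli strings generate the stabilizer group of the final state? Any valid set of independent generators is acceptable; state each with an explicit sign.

One valid set of independent stabilizer generators is +IIXI, +ZIII, +IZII, +IIIZ (any independent generating set of the same group is equally correct). Key observation: the block from step 2 through step 3 cancels to the identity and can be dropped.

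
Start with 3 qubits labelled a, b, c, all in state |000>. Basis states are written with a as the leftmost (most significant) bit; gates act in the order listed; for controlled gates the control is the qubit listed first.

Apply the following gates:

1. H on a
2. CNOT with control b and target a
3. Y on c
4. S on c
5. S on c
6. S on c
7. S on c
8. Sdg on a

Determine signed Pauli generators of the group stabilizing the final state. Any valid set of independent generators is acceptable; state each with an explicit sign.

The stabilizer group can be generated by -YII, +IZI, -IIZ, among other valid generating sets. Key observation: steps 4-7 multiply out to the identity, so the circuit reduces to the remaining gates.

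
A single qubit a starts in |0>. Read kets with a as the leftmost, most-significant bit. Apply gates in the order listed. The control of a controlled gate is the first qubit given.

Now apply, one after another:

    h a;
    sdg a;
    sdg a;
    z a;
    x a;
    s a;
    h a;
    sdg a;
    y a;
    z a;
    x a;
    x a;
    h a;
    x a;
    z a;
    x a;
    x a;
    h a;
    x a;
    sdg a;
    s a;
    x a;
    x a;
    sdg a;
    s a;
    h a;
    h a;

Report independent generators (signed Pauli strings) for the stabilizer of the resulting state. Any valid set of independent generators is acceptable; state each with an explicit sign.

The stabilizer group can be generated by +X, among other valid generating sets. Key observation: the block from step 19 through step 22 cancels to the identity and can be dropped.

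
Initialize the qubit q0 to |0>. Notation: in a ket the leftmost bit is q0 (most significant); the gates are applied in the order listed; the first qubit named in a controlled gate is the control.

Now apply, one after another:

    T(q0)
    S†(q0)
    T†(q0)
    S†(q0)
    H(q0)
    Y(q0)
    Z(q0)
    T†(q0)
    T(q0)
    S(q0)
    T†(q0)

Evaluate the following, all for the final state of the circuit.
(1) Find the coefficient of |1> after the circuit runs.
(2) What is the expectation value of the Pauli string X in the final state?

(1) |1> carries amplitude -sqrt(2)*exp(3*I*pi/4)/2 in the final state.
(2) The expectation value of X is sqrt(2)/2.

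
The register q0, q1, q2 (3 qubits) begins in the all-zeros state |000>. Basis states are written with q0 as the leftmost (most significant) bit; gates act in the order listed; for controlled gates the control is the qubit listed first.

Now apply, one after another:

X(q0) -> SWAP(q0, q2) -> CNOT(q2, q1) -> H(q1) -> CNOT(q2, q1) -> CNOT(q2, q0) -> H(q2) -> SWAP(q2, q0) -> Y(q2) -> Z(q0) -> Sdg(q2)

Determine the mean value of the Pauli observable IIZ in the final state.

The expectation value of IIZ is 1.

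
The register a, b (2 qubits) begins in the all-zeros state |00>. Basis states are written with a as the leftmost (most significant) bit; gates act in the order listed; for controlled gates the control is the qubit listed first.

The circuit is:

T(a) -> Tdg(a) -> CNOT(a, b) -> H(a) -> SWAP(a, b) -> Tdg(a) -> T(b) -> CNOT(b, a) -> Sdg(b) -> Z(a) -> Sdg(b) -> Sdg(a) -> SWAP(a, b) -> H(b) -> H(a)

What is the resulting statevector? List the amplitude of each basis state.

The final amplitudes are sqrt(2)*(1 - exp(3*I*pi/4))/4 on |00>, sqrt(2)*(1 + exp(3*I*pi/4))/4 on |01>, sqrt(2)*(1 + exp(3*I*pi/4))/4 on |10>, sqrt(2)*(1 - exp(3*I*pi/4))/4 on |11>.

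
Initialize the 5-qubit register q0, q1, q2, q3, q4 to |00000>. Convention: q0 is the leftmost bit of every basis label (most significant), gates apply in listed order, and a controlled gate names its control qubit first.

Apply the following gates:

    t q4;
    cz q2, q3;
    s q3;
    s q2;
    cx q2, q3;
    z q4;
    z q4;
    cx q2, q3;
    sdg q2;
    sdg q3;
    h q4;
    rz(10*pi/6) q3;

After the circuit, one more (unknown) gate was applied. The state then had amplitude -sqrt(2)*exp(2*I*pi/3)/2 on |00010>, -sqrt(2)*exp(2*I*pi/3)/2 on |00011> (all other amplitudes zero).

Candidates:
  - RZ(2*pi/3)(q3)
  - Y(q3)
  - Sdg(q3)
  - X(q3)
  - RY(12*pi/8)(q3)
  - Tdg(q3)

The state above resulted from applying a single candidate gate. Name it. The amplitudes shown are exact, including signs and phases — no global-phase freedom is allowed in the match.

The applied gate was Y(q3).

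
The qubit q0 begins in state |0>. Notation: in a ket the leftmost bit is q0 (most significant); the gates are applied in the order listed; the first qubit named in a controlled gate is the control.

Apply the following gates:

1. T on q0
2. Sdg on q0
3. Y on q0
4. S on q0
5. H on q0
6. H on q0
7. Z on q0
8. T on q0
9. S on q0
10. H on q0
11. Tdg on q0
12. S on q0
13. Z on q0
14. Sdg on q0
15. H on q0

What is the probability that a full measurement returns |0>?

A full measurement returns |0> with probability sqrt(2)/4 + 1/2.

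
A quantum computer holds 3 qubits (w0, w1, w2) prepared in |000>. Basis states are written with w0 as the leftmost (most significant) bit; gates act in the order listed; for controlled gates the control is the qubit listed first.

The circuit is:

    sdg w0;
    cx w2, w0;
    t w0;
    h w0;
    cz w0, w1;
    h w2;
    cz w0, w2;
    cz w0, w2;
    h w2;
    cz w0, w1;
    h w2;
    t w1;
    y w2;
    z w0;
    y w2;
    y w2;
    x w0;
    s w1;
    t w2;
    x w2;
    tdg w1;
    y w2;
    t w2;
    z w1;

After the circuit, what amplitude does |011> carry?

The amplitude on |011> is 0. Key observation: steps 5-10 multiply out to the identity, so the circuit reduces to the remaining gates.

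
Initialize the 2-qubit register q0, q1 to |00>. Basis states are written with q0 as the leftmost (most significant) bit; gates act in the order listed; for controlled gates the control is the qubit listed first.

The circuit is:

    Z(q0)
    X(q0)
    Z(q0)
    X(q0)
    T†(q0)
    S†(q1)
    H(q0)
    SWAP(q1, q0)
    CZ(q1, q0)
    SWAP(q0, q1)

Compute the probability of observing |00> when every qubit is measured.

A full measurement returns |00> with probability 1/2.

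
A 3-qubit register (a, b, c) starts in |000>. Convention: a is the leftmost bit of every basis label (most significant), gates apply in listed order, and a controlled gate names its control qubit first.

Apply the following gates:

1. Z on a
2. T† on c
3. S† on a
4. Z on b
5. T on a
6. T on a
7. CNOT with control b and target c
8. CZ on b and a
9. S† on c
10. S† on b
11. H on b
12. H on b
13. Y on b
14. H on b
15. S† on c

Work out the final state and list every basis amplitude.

After the circuit, the state carries amplitude sqrt(2)*I/2 on |000>, -sqrt(2)*I/2 on |010>, and 0 on every other basis state.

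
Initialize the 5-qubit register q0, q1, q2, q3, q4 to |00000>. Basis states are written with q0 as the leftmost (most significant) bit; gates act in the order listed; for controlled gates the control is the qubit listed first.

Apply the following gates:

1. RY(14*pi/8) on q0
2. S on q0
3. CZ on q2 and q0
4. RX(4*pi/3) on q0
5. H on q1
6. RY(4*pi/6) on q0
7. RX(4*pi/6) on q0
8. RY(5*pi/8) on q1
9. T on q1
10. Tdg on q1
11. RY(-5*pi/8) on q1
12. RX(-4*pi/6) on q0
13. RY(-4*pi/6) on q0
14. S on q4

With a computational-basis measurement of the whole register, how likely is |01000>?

A full measurement returns |01000> with probability -sqrt(2)*sin(5*pi/16)**4/16 - sqrt(2)*sin(5*pi/16)**2*cos(5*pi/16)**2/8 - sqrt(2)*cos(5*pi/16)**4/16 + sqrt(3)*sqrt(1/2 - sqrt(2)/4)*sqrt(sqrt(2)/4 + 1/2)*cos(5*pi/16)**4/4 + cos(5*pi/16)**4/4 + sqrt(3)*sqrt(1/2 - sqrt(2)/4)*sqrt(sqrt(2)/4 + 1/2)*sin(5*pi/16)**2*cos(5*pi/16)**2/2 + sqrt(3)*sqrt(1/2 - sqrt(2)/4)*sqrt(sqrt(2)/4 + 1/2)*sin(5*pi/16)**4/4 + sin(5*pi/16)**2*cos(5*pi/16)**2/2 + sin(5*pi/16)**4/4. Key observation: the block from step 6 through step 13 cancels to the identity and can be dropped.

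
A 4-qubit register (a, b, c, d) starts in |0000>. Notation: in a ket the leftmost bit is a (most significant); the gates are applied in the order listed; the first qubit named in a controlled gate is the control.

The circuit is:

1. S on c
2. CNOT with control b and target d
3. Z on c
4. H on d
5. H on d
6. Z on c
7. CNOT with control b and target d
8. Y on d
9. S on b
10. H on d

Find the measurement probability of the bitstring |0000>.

A full measurement returns |0000> with probability 1/2. Key observation: steps 2-7 multiply out to the identity, so the circuit reduces to the remaining gates.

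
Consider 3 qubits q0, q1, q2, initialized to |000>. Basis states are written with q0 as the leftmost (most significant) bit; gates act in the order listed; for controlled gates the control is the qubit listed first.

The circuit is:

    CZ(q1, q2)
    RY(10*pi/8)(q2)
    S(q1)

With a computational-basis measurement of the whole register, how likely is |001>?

The probability of measuring |001> is sqrt(2)/4 + 1/2.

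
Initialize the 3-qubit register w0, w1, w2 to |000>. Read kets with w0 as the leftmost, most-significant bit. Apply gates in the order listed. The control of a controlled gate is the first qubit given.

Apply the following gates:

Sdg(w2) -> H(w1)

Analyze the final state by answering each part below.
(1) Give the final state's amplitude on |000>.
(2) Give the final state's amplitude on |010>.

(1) |000> carries amplitude sqrt(2)/2 in the final state.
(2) |010> carries amplitude sqrt(2)/2 in the final state.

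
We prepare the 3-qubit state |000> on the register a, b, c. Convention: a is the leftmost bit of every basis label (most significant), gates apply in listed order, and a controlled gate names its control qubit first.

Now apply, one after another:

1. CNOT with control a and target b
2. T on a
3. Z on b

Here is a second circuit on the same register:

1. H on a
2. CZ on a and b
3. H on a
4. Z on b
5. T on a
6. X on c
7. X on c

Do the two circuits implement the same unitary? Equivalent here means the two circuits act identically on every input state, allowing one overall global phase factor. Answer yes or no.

No: there is an input state on which the two circuits produce genuinely different outputs (not merely differing by a phase).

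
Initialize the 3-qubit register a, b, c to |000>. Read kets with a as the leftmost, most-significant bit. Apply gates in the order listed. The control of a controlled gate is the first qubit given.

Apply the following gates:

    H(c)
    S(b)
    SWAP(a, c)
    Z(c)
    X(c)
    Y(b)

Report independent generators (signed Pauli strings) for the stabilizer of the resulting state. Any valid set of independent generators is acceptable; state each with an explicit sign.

The final state is stabilized by the group generated by +XII, -IZI, -IIZ; other independent generating sets are equally valid.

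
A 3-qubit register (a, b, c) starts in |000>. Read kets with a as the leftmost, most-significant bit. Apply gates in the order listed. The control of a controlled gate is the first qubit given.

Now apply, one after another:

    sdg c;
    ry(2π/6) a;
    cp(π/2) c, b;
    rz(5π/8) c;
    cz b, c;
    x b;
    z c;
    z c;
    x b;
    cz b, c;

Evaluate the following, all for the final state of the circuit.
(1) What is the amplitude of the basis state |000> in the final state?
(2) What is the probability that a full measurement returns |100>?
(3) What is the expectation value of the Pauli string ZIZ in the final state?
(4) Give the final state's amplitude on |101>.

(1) |000> carries amplitude -sqrt(3)*exp(11*I*pi/16)/2 in the final state. Key observation: the block from step 5 through step 10 cancels to the identity and can be dropped.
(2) Outcome |100> occurs with probability 1/4.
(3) The expectation value of ZIZ is 1/2.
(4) |101> carries amplitude 0 in the final state.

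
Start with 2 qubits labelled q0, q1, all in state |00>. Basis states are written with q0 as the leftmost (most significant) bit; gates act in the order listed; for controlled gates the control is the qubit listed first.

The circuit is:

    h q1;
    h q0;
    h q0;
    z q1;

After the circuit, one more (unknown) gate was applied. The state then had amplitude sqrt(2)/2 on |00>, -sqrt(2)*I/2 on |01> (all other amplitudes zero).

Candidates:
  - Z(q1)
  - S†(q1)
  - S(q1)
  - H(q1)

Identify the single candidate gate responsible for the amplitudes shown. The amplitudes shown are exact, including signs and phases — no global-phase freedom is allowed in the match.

The unique candidate consistent with the amplitudes is S(q1). Key observation: gates 2-3 undo each other exactly, leaving only the rest of the circuit to track.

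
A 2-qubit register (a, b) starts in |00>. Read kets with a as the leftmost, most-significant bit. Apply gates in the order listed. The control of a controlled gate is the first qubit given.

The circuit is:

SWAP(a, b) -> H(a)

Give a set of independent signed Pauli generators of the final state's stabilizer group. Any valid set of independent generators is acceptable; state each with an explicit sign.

One valid set of independent stabilizer generators is +XI, +IZ (any independent generating set of the same group is equally correct).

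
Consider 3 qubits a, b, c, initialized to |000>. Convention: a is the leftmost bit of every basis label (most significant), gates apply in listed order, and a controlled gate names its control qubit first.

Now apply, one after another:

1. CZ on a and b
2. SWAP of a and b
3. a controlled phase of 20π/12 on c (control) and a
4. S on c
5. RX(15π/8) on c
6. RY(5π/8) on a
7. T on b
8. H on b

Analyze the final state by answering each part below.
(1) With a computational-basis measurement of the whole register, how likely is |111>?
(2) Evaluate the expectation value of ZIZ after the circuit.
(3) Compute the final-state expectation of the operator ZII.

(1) Outcome |111> occurs with probability (2 - sqrt(sqrt(2) + 2))*(sqrt(2 - sqrt(2)) + 2)/32.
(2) The observable ZIZ averages to -sqrt(2)/4.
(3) In the final state, ZII has expectation -sqrt(2 - sqrt(2))/2.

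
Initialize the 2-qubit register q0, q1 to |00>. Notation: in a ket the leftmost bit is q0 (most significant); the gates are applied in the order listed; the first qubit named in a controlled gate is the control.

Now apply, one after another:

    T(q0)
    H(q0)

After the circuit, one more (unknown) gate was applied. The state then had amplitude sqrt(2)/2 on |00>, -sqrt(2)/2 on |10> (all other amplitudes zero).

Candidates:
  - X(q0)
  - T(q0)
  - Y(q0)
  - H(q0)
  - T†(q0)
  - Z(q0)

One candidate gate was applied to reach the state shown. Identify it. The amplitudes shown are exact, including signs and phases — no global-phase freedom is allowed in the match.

The unique candidate consistent with the amplitudes is Z(q0).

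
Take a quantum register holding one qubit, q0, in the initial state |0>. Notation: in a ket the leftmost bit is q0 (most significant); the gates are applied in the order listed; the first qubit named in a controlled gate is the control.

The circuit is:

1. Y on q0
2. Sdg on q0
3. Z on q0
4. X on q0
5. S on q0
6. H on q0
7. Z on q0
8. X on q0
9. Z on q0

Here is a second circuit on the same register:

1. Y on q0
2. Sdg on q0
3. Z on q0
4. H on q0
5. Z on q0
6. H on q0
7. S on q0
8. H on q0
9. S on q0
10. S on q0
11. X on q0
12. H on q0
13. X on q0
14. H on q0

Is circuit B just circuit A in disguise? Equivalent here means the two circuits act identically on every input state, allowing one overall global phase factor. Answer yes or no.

Yes, they are equivalent — the unitaries differ by at most a global phase.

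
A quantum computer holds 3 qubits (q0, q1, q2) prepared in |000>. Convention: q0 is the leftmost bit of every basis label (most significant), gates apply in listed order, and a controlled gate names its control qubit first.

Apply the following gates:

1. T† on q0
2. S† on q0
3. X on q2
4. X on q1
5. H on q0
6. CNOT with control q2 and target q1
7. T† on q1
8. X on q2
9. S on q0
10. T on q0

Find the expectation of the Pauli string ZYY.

The expectation value of ZYY is 0.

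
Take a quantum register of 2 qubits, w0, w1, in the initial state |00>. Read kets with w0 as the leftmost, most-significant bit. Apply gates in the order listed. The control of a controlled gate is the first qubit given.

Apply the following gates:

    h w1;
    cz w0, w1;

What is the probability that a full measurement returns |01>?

The probability of measuring |01> is 1/2.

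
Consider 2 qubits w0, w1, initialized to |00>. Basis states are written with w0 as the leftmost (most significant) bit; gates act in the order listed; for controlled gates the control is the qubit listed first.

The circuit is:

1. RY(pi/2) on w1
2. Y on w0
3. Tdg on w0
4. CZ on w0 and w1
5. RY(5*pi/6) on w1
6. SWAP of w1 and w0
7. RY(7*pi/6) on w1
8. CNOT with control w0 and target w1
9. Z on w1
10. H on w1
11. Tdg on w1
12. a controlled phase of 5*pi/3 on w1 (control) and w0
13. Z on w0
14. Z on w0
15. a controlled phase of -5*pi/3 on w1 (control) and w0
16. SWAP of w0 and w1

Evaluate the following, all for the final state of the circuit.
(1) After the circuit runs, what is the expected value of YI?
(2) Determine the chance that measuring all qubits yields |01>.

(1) In the final state, YI has expectation -sqrt(6)/8. Key observation: gates 12-15 undo each other exactly, leaving only the rest of the circuit to track.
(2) A full measurement returns |01> with probability 1/16.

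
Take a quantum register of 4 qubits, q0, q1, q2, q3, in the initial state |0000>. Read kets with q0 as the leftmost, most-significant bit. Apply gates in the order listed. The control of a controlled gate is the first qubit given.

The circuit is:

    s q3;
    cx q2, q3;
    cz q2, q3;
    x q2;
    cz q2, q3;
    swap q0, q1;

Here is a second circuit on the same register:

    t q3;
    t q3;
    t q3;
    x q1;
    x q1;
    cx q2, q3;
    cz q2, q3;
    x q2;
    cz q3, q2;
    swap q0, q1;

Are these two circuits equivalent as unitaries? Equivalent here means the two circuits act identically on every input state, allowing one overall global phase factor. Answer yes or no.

No — the two circuits implement different unitaries, even allowing a global phase.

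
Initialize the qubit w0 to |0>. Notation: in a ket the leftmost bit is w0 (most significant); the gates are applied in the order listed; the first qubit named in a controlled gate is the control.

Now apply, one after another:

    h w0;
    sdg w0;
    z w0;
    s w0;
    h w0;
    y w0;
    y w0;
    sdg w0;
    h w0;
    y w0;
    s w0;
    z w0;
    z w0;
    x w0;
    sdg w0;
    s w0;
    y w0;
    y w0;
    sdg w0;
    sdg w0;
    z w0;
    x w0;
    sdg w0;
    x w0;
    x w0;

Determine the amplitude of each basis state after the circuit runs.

The final amplitudes are sqrt(2)/2 on |0>, sqrt(2)/2 on |1>.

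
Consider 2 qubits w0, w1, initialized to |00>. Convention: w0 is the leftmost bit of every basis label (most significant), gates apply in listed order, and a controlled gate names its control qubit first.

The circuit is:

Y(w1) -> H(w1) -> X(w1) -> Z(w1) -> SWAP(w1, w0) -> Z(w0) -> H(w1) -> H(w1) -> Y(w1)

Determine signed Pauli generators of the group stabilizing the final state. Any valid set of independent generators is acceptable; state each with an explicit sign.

The stabilizer group can be generated by -XI, -IZ, among other valid generating sets.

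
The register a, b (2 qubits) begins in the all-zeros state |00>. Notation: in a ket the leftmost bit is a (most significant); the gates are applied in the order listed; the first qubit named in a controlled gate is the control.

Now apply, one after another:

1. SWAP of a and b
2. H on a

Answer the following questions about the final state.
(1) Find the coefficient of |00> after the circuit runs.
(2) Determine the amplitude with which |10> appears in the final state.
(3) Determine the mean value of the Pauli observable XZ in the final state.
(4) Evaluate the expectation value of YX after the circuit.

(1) The amplitude on |00> is sqrt(2)/2.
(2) The amplitude on |10> is sqrt(2)/2.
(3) The observable XZ averages to 1.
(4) The expectation value of YX is 0.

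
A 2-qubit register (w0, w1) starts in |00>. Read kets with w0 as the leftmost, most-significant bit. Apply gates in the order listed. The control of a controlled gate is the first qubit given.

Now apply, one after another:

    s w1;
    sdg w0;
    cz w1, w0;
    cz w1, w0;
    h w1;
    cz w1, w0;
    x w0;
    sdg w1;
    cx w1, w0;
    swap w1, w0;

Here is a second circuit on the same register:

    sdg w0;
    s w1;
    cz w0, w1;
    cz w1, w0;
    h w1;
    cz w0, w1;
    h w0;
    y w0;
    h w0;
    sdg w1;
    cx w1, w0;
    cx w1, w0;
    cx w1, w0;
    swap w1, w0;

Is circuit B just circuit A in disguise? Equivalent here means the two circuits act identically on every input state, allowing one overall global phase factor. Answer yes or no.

No, they are not equivalent — no single phase factor reconciles the two unitaries.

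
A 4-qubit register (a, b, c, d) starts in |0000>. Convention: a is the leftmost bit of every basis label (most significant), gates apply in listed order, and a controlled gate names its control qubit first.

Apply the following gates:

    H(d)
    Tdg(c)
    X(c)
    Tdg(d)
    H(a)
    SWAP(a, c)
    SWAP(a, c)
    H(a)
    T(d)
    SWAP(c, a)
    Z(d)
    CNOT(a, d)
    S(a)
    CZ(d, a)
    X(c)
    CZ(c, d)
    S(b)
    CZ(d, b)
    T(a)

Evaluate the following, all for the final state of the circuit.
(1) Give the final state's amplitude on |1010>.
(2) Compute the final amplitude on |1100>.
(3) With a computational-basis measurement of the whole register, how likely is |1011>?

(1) |1010> carries amplitude -sqrt(2)*exp(3*I*pi/4)/2 in the final state. Key observation: steps 4-9 multiply out to the identity, so the circuit reduces to the remaining gates.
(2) The final state's coefficient on |1100> equals 0.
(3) The probability of measuring |1011> is 1/2.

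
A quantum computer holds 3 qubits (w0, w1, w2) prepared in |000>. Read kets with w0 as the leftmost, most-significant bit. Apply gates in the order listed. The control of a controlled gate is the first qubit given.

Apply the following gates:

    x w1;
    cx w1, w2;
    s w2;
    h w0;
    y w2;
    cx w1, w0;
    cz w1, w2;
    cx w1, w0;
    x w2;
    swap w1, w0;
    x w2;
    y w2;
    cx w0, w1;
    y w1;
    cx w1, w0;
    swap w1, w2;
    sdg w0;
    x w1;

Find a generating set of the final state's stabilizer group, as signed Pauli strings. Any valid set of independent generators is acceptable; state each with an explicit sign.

The final state is stabilized by the group generated by -XIY, -ZIZ, +IZI; other independent generating sets are equally valid.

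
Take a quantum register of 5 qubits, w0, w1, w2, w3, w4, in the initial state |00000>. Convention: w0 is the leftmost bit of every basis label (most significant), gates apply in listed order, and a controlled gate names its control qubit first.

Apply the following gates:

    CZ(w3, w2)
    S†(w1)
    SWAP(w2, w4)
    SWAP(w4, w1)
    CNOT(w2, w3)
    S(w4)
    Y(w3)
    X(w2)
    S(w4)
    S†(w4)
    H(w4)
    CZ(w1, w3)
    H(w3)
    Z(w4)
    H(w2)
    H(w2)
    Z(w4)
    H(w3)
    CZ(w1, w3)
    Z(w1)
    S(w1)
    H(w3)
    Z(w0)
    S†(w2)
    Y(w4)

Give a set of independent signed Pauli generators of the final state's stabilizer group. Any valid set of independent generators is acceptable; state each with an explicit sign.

The stabilizer group can be generated by -IIIXI, -IIIIX, +ZIIII, +IZIII, -IIZII, among other valid generating sets.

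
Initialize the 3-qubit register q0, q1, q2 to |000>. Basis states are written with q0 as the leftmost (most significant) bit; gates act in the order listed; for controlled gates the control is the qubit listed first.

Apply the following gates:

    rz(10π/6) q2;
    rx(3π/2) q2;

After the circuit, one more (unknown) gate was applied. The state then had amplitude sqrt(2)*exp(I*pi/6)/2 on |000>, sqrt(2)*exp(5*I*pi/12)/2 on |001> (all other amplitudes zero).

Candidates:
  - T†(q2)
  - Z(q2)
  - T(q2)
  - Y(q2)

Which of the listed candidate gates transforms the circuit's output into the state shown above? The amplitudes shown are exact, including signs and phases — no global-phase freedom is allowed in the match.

The applied gate was T†(q2).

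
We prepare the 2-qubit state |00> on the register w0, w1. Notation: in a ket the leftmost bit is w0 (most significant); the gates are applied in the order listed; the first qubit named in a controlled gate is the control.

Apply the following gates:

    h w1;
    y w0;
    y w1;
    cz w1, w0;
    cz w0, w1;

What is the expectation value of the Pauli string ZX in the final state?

The expectation value of ZX is 1.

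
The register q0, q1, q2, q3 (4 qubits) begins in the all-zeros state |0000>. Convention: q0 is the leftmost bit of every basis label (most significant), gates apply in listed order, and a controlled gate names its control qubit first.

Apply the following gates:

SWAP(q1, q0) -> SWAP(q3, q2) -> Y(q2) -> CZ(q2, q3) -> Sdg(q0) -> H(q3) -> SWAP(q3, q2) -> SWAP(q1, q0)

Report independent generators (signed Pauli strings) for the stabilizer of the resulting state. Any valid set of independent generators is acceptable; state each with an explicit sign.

The stabilizer group can be generated by +IIXI, +ZIII, +IZII, -IIIZ, among other valid generating sets.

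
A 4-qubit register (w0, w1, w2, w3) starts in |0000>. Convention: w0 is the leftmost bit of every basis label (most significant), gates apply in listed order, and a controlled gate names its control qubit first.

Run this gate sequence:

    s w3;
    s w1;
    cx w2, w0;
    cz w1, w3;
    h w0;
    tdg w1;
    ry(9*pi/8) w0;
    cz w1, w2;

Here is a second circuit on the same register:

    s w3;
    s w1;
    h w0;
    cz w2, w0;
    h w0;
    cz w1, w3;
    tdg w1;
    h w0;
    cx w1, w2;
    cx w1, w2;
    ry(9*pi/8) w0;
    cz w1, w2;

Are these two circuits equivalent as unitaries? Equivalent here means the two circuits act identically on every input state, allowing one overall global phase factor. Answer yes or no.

Yes, they are equivalent — the unitaries differ by at most a global phase.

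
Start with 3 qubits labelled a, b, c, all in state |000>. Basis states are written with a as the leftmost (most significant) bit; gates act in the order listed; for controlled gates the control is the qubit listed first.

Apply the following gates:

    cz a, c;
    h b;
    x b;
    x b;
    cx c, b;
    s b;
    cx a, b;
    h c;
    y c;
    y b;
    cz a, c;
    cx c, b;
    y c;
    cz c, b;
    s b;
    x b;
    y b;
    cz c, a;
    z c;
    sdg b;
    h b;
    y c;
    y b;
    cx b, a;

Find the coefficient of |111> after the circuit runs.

The amplitude on |111> is sqrt(2)*(-1 - I)/4.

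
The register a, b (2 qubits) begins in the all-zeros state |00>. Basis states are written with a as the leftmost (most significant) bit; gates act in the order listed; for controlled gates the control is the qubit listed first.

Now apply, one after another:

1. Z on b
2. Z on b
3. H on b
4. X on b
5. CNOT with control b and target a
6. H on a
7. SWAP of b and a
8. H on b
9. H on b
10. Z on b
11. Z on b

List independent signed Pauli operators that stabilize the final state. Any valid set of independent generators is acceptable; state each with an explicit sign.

One valid set of independent stabilizer generators is +XZ, +ZX (any independent generating set of the same group is equally correct).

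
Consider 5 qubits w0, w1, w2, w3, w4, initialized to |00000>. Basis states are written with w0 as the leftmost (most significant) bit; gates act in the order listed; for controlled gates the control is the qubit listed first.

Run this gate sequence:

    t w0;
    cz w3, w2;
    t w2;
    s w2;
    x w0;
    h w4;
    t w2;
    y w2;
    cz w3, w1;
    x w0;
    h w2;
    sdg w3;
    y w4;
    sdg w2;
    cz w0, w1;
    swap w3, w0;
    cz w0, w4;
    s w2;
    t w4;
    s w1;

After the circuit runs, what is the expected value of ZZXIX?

The observable ZZXIX averages to sqrt(2)/2.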